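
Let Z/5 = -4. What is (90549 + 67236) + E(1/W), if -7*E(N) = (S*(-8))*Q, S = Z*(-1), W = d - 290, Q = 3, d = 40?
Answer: 1104975/7 ≈ 1.5785e+5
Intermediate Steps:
Z = -20 (Z = 5*(-4) = -20)
W = -250 (W = 40 - 290 = -250)
S = 20 (S = -20*(-1) = 20)
E(N) = 480/7 (E(N) = -20*(-8)*3/7 = -(-160)*3/7 = -⅐*(-480) = 480/7)
(90549 + 67236) + E(1/W) = (90549 + 67236) + 480/7 = 157785 + 480/7 = 1104975/7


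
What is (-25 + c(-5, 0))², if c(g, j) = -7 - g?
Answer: 729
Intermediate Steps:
(-25 + c(-5, 0))² = (-25 + (-7 - 1*(-5)))² = (-25 + (-7 + 5))² = (-25 - 2)² = (-27)² = 729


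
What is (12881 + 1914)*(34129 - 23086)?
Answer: 163381185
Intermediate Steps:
(12881 + 1914)*(34129 - 23086) = 14795*11043 = 163381185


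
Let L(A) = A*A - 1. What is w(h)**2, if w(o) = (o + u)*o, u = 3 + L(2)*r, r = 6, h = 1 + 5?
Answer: 26244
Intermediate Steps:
L(A) = -1 + A**2 (L(A) = A**2 - 1 = -1 + A**2)
h = 6
u = 21 (u = 3 + (-1 + 2**2)*6 = 3 + (-1 + 4)*6 = 3 + 3*6 = 3 + 18 = 21)
w(o) = o*(21 + o) (w(o) = (o + 21)*o = (21 + o)*o = o*(21 + o))
w(h)**2 = (6*(21 + 6))**2 = (6*27)**2 = 162**2 = 26244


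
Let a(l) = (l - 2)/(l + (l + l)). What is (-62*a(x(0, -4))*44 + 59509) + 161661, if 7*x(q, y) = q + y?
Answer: 217078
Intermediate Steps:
x(q, y) = q/7 + y/7 (x(q, y) = (q + y)/7 = q/7 + y/7)
a(l) = (-2 + l)/(3*l) (a(l) = (-2 + l)/(l + 2*l) = (-2 + l)/((3*l)) = (-2 + l)*(1/(3*l)) = (-2 + l)/(3*l))
(-62*a(x(0, -4))*44 + 59509) + 161661 = (-62*(-2 + ((1/7)*0 + (1/7)*(-4)))/(3*((1/7)*0 + (1/7)*(-4)))*44 + 59509) + 161661 = (-62*(-2 + (0 - 4/7))/(3*(0 - 4/7))*44 + 59509) + 161661 = (-62*(-2 - 4/7)/(3*(-4/7))*44 + 59509) + 161661 = (-62*(-7)*(-18)/(3*4*7)*44 + 59509) + 161661 = (-62*3/2*44 + 59509) + 161661 = (-93*44 + 59509) + 161661 = (-4092 + 59509) + 161661 = 55417 + 161661 = 217078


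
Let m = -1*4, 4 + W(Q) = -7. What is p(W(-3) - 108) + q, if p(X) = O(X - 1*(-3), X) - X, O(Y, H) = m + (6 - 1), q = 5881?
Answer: 6001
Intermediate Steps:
W(Q) = -11 (W(Q) = -4 - 7 = -11)
m = -4
O(Y, H) = 1 (O(Y, H) = -4 + (6 - 1) = -4 + 5 = 1)
p(X) = 1 - X
p(W(-3) - 108) + q = (1 - (-11 - 108)) + 5881 = (1 - 1*(-119)) + 5881 = (1 + 119) + 5881 = 120 + 5881 = 6001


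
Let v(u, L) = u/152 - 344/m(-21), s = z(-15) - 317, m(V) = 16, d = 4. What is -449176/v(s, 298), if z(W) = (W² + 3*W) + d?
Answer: 3593408/179 ≈ 20075.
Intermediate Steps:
z(W) = 4 + W² + 3*W (z(W) = (W² + 3*W) + 4 = 4 + W² + 3*W)
s = -133 (s = (4 + (-15)² + 3*(-15)) - 317 = (4 + 225 - 45) - 317 = 184 - 317 = -133)
v(u, L) = -43/2 + u/152 (v(u, L) = u/152 - 344/16 = u*(1/152) - 344*1/16 = u/152 - 43/2 = -43/2 + u/152)
-449176/v(s, 298) = -449176/(-43/2 + (1/152)*(-133)) = -449176/(-43/2 - 7/8) = -449176/(-179/8) = -449176*(-8/179) = 3593408/179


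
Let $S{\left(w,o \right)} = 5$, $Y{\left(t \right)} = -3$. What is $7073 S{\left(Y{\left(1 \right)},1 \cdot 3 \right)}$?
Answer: $35365$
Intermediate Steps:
$7073 S{\left(Y{\left(1 \right)},1 \cdot 3 \right)} = 7073 \cdot 5 = 35365$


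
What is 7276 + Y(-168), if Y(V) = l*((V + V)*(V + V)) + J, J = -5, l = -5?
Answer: -557209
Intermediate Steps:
Y(V) = -5 - 20*V² (Y(V) = -5*(V + V)*(V + V) - 5 = -5*2*V*2*V - 5 = -20*V² - 5 = -5 - 20*V²)
7276 + Y(-168) = 7276 + (-5 - 20*(-168)²) = 7276 + (-5 - 20*28224) = 7276 + (-5 - 564480) = 7276 - 564485 = -557209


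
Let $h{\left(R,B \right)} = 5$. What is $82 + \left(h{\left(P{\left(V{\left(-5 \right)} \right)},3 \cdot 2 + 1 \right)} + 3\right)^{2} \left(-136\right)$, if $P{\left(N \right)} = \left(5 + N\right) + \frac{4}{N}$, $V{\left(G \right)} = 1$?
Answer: $-8622$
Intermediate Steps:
$P{\left(N \right)} = 5 + N + \frac{4}{N}$
$82 + \left(h{\left(P{\left(V{\left(-5 \right)} \right)},3 \cdot 2 + 1 \right)} + 3\right)^{2} \left(-136\right) = 82 + \left(5 + 3\right)^{2} \left(-136\right) = 82 + 8^{2} \left(-136\right) = 82 + 64 \left(-136\right) = 82 - 8704 = -8622$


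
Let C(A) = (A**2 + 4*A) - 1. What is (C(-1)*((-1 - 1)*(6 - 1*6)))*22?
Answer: 0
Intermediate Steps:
C(A) = -1 + A**2 + 4*A
(C(-1)*((-1 - 1)*(6 - 1*6)))*22 = ((-1 + (-1)**2 + 4*(-1))*((-1 - 1)*(6 - 1*6)))*22 = ((-1 + 1 - 4)*(-2*(6 - 6)))*22 = -(-8)*0*22 = -4*0*22 = 0*22 = 0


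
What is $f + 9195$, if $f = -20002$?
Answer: $-10807$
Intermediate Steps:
$f + 9195 = -20002 + 9195 = -10807$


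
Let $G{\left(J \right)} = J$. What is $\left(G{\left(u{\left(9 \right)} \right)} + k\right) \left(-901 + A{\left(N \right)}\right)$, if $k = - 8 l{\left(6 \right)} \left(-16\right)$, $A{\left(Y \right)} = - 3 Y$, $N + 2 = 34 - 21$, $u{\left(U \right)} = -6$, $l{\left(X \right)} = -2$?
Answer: $244708$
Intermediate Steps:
$N = 11$ ($N = -2 + \left(34 - 21\right) = -2 + 13 = 11$)
$k = -256$ ($k = \left(-8\right) \left(-2\right) \left(-16\right) = 16 \left(-16\right) = -256$)
$\left(G{\left(u{\left(9 \right)} \right)} + k\right) \left(-901 + A{\left(N \right)}\right) = \left(-6 - 256\right) \left(-901 - 33\right) = - 262 \left(-901 - 33\right) = \left(-262\right) \left(-934\right) = 244708$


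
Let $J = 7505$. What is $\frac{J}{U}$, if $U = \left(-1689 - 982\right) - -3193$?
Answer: $\frac{7505}{522} \approx 14.377$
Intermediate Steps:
$U = 522$ ($U = -2671 + 3193 = 522$)
$\frac{J}{U} = \frac{7505}{522}$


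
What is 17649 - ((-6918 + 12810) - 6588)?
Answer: 18345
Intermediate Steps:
17649 - ((-6918 + 12810) - 6588) = 17649 - (5892 - 6588) = 17649 - 1*(-696) = 17649 + 696 = 18345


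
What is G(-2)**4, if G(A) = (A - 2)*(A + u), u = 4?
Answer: 4096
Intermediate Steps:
G(A) = (-2 + A)*(4 + A) (G(A) = (A - 2)*(A + 4) = (-2 + A)*(4 + A))
G(-2)**4 = (-8 + (-2)**2 + 2*(-2))**4 = (-8 + 4 - 4)**4 = (-8)**4 = 4096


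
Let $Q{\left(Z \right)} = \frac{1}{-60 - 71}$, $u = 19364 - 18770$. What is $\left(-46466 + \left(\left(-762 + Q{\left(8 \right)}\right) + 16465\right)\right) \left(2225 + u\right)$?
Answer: $- \frac{11360440326}{131} \approx -8.6721 \cdot 10^{7}$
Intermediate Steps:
$u = 594$ ($u = 19364 - 18770 = 594$)
$Q{\left(Z \right)} = - \frac{1}{131}$ ($Q{\left(Z \right)} = \frac{1}{-131} = - \frac{1}{131}$)
$\left(-46466 + \left(\left(-762 + Q{\left(8 \right)}\right) + 16465\right)\right) \left(2225 + u\right) = \left(-46466 + \left(\left(-762 - \frac{1}{131}\right) + 16465\right)\right) \left(2225 + 594\right) = \left(-46466 + \left(- \frac{99823}{131} + 16465\right)\right) 2819 = \left(-46466 + \frac{2057092}{131}\right) 2819 = \left(- \frac{4029954}{131}\right) 2819 = - \frac{11360440326}{131}$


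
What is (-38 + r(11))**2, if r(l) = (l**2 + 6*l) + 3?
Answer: 23104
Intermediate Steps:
r(l) = 3 + l**2 + 6*l
(-38 + r(11))**2 = (-38 + (3 + 11**2 + 6*11))**2 = (-38 + (3 + 121 + 66))**2 = (-38 + 190)**2 = 152**2 = 23104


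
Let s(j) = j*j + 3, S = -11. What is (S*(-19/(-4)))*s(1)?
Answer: -209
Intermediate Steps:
s(j) = 3 + j**2 (s(j) = j**2 + 3 = 3 + j**2)
(S*(-19/(-4)))*s(1) = (-(-209)/(-4))*(3 + 1**2) = (-(-209)*(-1)/4)*(3 + 1) = -11*19/4*4 = -209/4*4 = -209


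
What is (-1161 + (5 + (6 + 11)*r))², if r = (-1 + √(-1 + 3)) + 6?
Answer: 1147619 - 36414*√2 ≈ 1.0961e+6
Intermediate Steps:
r = 5 + √2 (r = (-1 + √2) + 6 = 5 + √2 ≈ 6.4142)
(-1161 + (5 + (6 + 11)*r))² = (-1161 + (5 + (6 + 11)*(5 + √2)))² = (-1161 + (5 + 17*(5 + √2)))² = (-1161 + (5 + (85 + 17*√2)))² = (-1161 + (90 + 17*√2))² = (-1071 + 17*√2)²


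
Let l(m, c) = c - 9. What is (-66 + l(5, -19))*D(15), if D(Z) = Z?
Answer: -1410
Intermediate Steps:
l(m, c) = -9 + c
(-66 + l(5, -19))*D(15) = (-66 + (-9 - 19))*15 = (-66 - 28)*15 = -94*15 = -1410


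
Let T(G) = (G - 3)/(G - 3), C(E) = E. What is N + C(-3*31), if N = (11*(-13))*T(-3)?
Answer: -236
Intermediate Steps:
T(G) = 1 (T(G) = (-3 + G)/(-3 + G) = 1)
N = -143 (N = (11*(-13))*1 = -143*1 = -143)
N + C(-3*31) = -143 - 3*31 = -143 - 93 = -236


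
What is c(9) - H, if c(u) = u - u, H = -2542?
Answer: 2542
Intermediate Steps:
c(u) = 0
c(9) - H = 0 - 1*(-2542) = 0 + 2542 = 2542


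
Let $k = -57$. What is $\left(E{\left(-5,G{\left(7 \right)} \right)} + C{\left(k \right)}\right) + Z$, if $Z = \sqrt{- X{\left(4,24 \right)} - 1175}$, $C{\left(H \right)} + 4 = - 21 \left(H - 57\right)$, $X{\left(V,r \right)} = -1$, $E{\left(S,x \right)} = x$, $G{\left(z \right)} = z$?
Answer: $2397 + i \sqrt{1174} \approx 2397.0 + 34.264 i$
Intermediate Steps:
$C{\left(H \right)} = 1193 - 21 H$ ($C{\left(H \right)} = -4 - 21 \left(H - 57\right) = -4 - 21 \left(-57 + H\right) = -4 - \left(-1197 + 21 H\right) = 1193 - 21 H$)
$Z = i \sqrt{1174}$ ($Z = \sqrt{\left(-1\right) \left(-1\right) - 1175} = \sqrt{1 - 1175} = \sqrt{-1174} = i \sqrt{1174} \approx 34.264 i$)
$\left(E{\left(-5,G{\left(7 \right)} \right)} + C{\left(k \right)}\right) + Z = \left(7 + \left(1193 - -1197\right)\right) + i \sqrt{1174} = \left(7 + \left(1193 + 1197\right)\right) + i \sqrt{1174} = \left(7 + 2390\right) + i \sqrt{1174} = 2397 + i \sqrt{1174}$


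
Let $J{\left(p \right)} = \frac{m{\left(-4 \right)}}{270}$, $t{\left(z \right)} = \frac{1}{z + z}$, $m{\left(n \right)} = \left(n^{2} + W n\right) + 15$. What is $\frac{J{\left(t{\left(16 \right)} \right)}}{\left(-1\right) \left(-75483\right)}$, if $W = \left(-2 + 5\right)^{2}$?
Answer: $- \frac{1}{4076082} \approx -2.4533 \cdot 10^{-7}$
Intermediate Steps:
$W = 9$ ($W = 3^{2} = 9$)
$m{\left(n \right)} = 15 + n^{2} + 9 n$ ($m{\left(n \right)} = \left(n^{2} + 9 n\right) + 15 = 15 + n^{2} + 9 n$)
$t{\left(z \right)} = \frac{1}{2 z}$
$J{\left(p \right)} = - \frac{1}{54}$ ($J{\left(p \right)} = \frac{15 + \left(-4\right)^{2} + 9 \left(-4\right)}{270} = \left(15 + 16 - 36\right) \frac{1}{270} = \left(-5\right) \frac{1}{270} = - \frac{1}{54}$)
$\frac{J{\left(t{\left(16 \right)} \right)}}{\left(-1\right) \left(-75483\right)} = - \frac{1}{54 \left(\left(-1\right) \left(-75483\right)\right)} = - \frac{1}{54 \cdot 75483} = \left(- \frac{1}{54}\right) \frac{1}{75483} = - \frac{1}{4076082}$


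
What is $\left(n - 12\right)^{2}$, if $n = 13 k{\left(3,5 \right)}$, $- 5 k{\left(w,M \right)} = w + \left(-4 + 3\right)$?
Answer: $\frac{7396}{25} \approx 295.84$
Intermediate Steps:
$k{\left(w,M \right)} = \frac{1}{5} - \frac{w}{5}$ ($k{\left(w,M \right)} = - \frac{w + \left(-4 + 3\right)}{5} = - \frac{w - 1}{5} = - \frac{-1 + w}{5} = \frac{1}{5} - \frac{w}{5}$)
$n = - \frac{26}{5}$ ($n = 13 \left(\frac{1}{5} - \frac{3}{5}\right) = 13 \left(- \frac{2}{5}\right) = - \frac{26}{5} \approx -5.2$)
$\left(n - 12\right)^{2} = \left(- \frac{26}{5} - 12\right)^{2} = \left(- \frac{86}{5}\right)^{2} = \frac{7396}{25}$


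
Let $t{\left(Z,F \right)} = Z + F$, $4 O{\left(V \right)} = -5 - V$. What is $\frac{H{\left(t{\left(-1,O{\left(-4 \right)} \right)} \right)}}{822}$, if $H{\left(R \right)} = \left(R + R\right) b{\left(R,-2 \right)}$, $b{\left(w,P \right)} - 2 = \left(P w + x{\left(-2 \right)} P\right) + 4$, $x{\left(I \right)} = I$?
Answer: $- \frac{125}{3288} \approx -0.038017$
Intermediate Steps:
$b{\left(w,P \right)} = 6 - 2 P + P w$ ($b{\left(w,P \right)} = 2 + \left(\left(P w - 2 P\right) + 4\right) = 2 + \left(\left(- 2 P + P w\right) + 4\right) = 2 + \left(4 - 2 P + P w\right) = 6 - 2 P + P w$)
$O{\left(V \right)} = - \frac{5}{4} - \frac{V}{4}$ ($O{\left(V \right)} = \frac{-5 - V}{4} = - \frac{5}{4} - \frac{V}{4}$)
$t{\left(Z,F \right)} = F + Z$
$H{\left(R \right)} = 2 R \left(10 - 2 R\right)$ ($H{\left(R \right)} = \left(R + R\right) \left(6 - -4 - 2 R\right) = 2 R \left(6 + 4 - 2 R\right) = 2 R \left(10 - 2 R\right)$)
$\frac{H{\left(t{\left(-1,O{\left(-4 \right)} \right)} \right)}}{822} = \frac{4 \left(\left(- \frac{5}{4} - -1\right) - 1\right) \left(5 - \left(\left(- \frac{5}{4} - -1\right) - 1\right)\right)}{822} = 4 \left(\left(- \frac{5}{4} + 1\right) - 1\right) \left(5 - \left(\left(- \frac{5}{4} + 1\right) - 1\right)\right) \frac{1}{822} = 4 \left(- \frac{1}{4} - 1\right) \left(5 - \left(- \frac{1}{4} - 1\right)\right) \frac{1}{822} = 4 \left(- \frac{5}{4}\right) \left(5 - - \frac{5}{4}\right) \frac{1}{822} = 4 \left(- \frac{5}{4}\right) \left(5 + \frac{5}{4}\right) \frac{1}{822} = 4 \left(- \frac{5}{4}\right) \frac{25}{4} \cdot \frac{1}{822} = \left(- \frac{125}{4}\right) \frac{1}{822} = - \frac{125}{3288}$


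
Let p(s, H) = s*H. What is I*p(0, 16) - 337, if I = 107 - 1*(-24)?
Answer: -337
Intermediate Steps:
p(s, H) = H*s
I = 131 (I = 107 + 24 = 131)
I*p(0, 16) - 337 = 131*(16*0) - 337 = 131*0 - 337 = 0 - 337 = -337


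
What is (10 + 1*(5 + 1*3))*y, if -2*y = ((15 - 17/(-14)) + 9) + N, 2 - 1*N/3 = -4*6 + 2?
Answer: -12249/14 ≈ -874.93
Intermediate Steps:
N = 72 (N = 6 - 3*(-4*6 + 2) = 6 - 3*(-24 + 2) = 6 - 3*(-22) = 6 + 66 = 72)
y = -1361/28 (y = -(((15 - 17/(-14)) + 9) + 72)/2 = -(((15 - 17*(-1/14)) + 9) + 72)/2 = -(((15 + 17/14) + 9) + 72)/2 = -((227/14 + 9) + 72)/2 = -(353/14 + 72)/2 = -½*1361/14 = -1361/28 ≈ -48.607)
(10 + 1*(5 + 1*3))*y = (10 + 1*(5 + 1*3))*(-1361/28) = (10 + 1*(5 + 3))*(-1361/28) = (10 + 1*8)*(-1361/28) = (10 + 8)*(-1361/28) = 18*(-1361/28) = -12249/14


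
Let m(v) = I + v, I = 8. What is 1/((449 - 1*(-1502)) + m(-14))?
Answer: 1/1945 ≈ 0.00051414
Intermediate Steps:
m(v) = 8 + v
1/((449 - 1*(-1502)) + m(-14)) = 1/((449 - 1*(-1502)) + (8 - 14)) = 1/((449 + 1502) - 6) = 1/(1951 - 6) = 1/1945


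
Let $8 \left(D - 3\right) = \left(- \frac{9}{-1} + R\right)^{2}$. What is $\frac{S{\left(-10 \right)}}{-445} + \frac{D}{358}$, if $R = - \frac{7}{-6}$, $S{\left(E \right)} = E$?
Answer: $\frac{614273}{9176256} \approx 0.066942$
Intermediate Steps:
$R = \frac{7}{6}$ ($R = \left(-7\right) \left(- \frac{1}{6}\right) = \frac{7}{6} \approx 1.1667$)
$D = \frac{4585}{288}$ ($D = 3 + \frac{\left(- \frac{9}{-1} + \frac{7}{6}\right)^{2}}{8} = 3 + \frac{\left(\left(-9\right) \left(-1\right) + \frac{7}{6}\right)^{2}}{8} = 3 + \frac{\left(9 + \frac{7}{6}\right)^{2}}{8} = 3 + \frac{\left(\frac{61}{6}\right)^{2}}{8} = 3 + \frac{1}{8} \cdot \frac{3721}{36} = 3 + \frac{3721}{288} = \frac{4585}{288} \approx 15.92$)
$\frac{S{\left(-10 \right)}}{-445} + \frac{D}{358} = - \frac{10}{-445} + \frac{4585}{288 \cdot 358} = \left(-10\right) \left(- \frac{1}{445}\right) + \frac{4585}{288} \cdot \frac{1}{358} = \frac{2}{89} + \frac{4585}{103104} = \frac{614273}{9176256}$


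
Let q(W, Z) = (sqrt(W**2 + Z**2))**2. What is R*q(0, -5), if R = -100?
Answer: -2500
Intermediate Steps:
q(W, Z) = W**2 + Z**2
R*q(0, -5) = -100*(0**2 + (-5)**2) = -100*(0 + 25) = -100*25 = -2500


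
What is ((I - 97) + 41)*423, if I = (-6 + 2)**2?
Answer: -16920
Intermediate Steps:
I = 16 (I = (-4)**2 = 16)
((I - 97) + 41)*423 = ((16 - 97) + 41)*423 = (-81 + 41)*423 = -40*423 = -16920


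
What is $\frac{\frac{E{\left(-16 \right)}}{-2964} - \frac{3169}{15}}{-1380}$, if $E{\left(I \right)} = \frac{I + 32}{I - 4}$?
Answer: $\frac{130457}{852150} \approx 0.15309$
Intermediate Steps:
$E{\left(I \right)} = \frac{32 + I}{-4 + I}$
$\frac{\frac{E{\left(-16 \right)}}{-2964} - \frac{3169}{15}}{-1380} = \frac{\frac{\frac{1}{-4 - 16} \left(32 - 16\right)}{-2964} - \frac{3169}{15}}{-1380} = \left(\frac{1}{-20} \cdot 16 \left(- \frac{1}{2964}\right) - \frac{3169}{15}\right) \left(- \frac{1}{1380}\right) = \left(\left(- \frac{1}{20}\right) 16 \left(- \frac{1}{2964}\right) - \frac{3169}{15}\right) \left(- \frac{1}{1380}\right) = \left(\left(- \frac{4}{5}\right) \left(- \frac{1}{2964}\right) - \frac{3169}{15}\right) \left(- \frac{1}{1380}\right) = \left(\frac{1}{3705} - \frac{3169}{15}\right) \left(- \frac{1}{1380}\right) = \left(- \frac{260914}{1235}\right) \left(- \frac{1}{1380}\right) = \frac{130457}{852150}$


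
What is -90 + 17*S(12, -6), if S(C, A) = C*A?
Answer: -1314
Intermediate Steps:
S(C, A) = A*C
-90 + 17*S(12, -6) = -90 + 17*(-6*12) = -90 + 17*(-72) = -90 - 1224 = -1314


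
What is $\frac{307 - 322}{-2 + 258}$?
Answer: $- \frac{15}{256} \approx -0.058594$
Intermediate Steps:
$\frac{307 - 322}{-2 + 258} = - \frac{15}{256}$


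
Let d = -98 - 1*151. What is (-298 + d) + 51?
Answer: -496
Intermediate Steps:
d = -249 (d = -98 - 151 = -249)
(-298 + d) + 51 = (-298 - 249) + 51 = -547 + 51 = -496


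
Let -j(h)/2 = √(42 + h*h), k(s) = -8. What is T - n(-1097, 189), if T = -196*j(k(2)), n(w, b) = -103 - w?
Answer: -994 + 392*√106 ≈ 3041.9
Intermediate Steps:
j(h) = -2*√(42 + h²) (j(h) = -2*√(42 + h*h) = -2*√(42 + h²))
T = 392*√106 (T = -(-392)*√(42 + (-8)²) = -(-392)*√(42 + 64) = -(-392)*√106 = 392*√106 ≈ 4035.9)
T - n(-1097, 189) = 392*√106 - (-103 - 1*(-1097)) = 392*√106 - (-103 + 1097) = 392*√106 - 1*994 = 392*√106 - 994 = -994 + 392*√106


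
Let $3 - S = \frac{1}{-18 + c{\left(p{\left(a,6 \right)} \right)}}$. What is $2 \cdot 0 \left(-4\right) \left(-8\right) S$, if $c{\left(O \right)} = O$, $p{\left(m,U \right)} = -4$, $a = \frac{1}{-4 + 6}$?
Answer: $0$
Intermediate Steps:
$a = \frac{1}{2} \approx 0.5$
$S = \frac{67}{22}$ ($S = 3 - \frac{1}{-18 - 4} = 3 - \frac{1}{-22} = 3 - - \frac{1}{22} = 3 + \frac{1}{22} = \frac{67}{22} \approx 3.0455$)
$2 \cdot 0 \left(-4\right) \left(-8\right) S = 2 \cdot 0 \left(-4\right) \left(-8\right) \frac{67}{22} = 0 \left(-4\right) \left(-8\right) \frac{67}{22} = 0 \left(-8\right) \frac{67}{22} = 0 \cdot \frac{67}{22} = 0$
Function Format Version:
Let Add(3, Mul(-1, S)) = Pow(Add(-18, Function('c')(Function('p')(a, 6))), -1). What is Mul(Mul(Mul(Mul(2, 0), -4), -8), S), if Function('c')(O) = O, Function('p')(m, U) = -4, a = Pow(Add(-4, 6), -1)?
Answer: 0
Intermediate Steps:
a = Rational(1, 2) (a = Pow(2, -1) = Rational(1, 2) ≈ 0.50000)
S = Rational(67, 22) (S = Add(3, Mul(-1, Pow(Add(-18, -4), -1))) = Add(3, Mul(-1, Pow(-22, -1))) = Add(3, Mul(-1, Rational(-1, 22))) = Add(3, Rational(1, 22)) = Rational(67, 22) ≈ 3.0455)
Mul(Mul(Mul(Mul(2, 0), -4), -8), S) = Mul(Mul(Mul(Mul(2, 0), -4), -8), Rational(67, 22)) = Mul(Mul(Mul(0, -4), -8), Rational(67, 22)) = Mul(Mul(0, -8), Rational(67, 22)) = Mul(0, Rational(67, 22)) = 0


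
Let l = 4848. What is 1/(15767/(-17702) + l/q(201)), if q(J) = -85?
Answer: -1504670/87159491 ≈ -0.017263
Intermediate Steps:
1/(15767/(-17702) + l/q(201)) = 1/(15767/(-17702) + 4848/(-85)) = 1/(15767*(-1/17702) + 4848*(-1/85)) = 1/(-15767/17702 - 4848/85) = 1/(-87159491/1504670) = -1504670/87159491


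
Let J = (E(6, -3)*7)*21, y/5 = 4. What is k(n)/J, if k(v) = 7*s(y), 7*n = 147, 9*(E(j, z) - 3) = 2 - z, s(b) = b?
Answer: 15/56 ≈ 0.26786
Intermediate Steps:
y = 20 (y = 5*4 = 20)
E(j, z) = 29/9 - z/9 (E(j, z) = 3 + (2 - z)/9 = 3 + (2/9 - z/9) = 29/9 - z/9)
n = 21 (n = (⅐)*147 = 21)
k(v) = 140 (k(v) = 7*20 = 140)
J = 1568/3 (J = ((29/9 - ⅑*(-3))*7)*21 = ((29/9 + ⅓)*7)*21 = ((32/9)*7)*21 = (224/9)*21 = 1568/3 ≈ 522.67)
k(n)/J = 140/(1568/3) = 140*(3/1568) = 15/56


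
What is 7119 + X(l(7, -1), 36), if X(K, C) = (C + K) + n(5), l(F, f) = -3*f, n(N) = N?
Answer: 7163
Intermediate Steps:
X(K, C) = 5 + C + K (X(K, C) = (C + K) + 5 = 5 + C + K)
7119 + X(l(7, -1), 36) = 7119 + (5 + 36 - 3*(-1)) = 7119 + (5 + 36 + 3) = 7119 + 44 = 7163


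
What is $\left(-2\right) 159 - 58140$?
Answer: $-58458$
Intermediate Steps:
$\left(-2\right) 159 - 58140 = -318 - 58140 = -58458$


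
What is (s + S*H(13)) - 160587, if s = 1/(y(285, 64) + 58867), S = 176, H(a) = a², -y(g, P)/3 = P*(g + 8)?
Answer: -341631072/2611 ≈ -1.3084e+5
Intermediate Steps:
y(g, P) = -3*P*(8 + g) (y(g, P) = -3*P*(g + 8) = -3*P*(8 + g))
s = 1/2611 (s = 1/(-3*64*(8 + 285) + 58867) = 1/(-3*64*293 + 58867) = 1/(-56256 + 58867) = 1/2611 ≈ 0.00038300)
(s + S*H(13)) - 160587 = (1/2611 + 176*13²) - 160587 = (1/2611 + 176*169) - 160587 = (1/2611 + 29744) - 160587 = 77661585/2611 - 160587 = -341631072/2611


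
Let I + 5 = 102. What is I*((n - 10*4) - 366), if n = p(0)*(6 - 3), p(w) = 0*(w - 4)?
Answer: -39382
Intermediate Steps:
I = 97 (I = -5 + 102 = 97)
p(w) = 0 (p(w) = 0*(-4 + w) = 0)
n = 0 (n = 0*(6 - 3) = 0*3 = 0)
I*((n - 10*4) - 366) = 97*((0 - 10*4) - 366) = 97*((0 - 40) - 366) = 97*(-40 - 366) = 97*(-406) = -39382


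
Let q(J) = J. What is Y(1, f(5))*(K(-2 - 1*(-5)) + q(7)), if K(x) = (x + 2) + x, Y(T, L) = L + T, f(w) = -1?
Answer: 0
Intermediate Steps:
K(x) = 2 + 2*x (K(x) = (2 + x) + x = 2 + 2*x)
Y(1, f(5))*(K(-2 - 1*(-5)) + q(7)) = (-1 + 1)*((2 + 2*(-2 - 1*(-5))) + 7) = 0*((2 + 2*(-2 + 5)) + 7) = 0*((2 + 2*3) + 7) = 0*((2 + 6) + 7) = 0*(8 + 7) = 0*15 = 0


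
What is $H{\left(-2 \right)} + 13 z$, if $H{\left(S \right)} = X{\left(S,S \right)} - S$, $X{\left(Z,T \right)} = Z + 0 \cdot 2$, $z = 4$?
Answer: $52$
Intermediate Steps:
$X{\left(Z,T \right)} = Z$ ($X{\left(Z,T \right)} = Z + 0 = Z$)
$H{\left(S \right)} = 0$ ($H{\left(S \right)} = S - S = 0$)
$H{\left(-2 \right)} + 13 z = 0 + 13 \cdot 4 = 0 + 52 = 52$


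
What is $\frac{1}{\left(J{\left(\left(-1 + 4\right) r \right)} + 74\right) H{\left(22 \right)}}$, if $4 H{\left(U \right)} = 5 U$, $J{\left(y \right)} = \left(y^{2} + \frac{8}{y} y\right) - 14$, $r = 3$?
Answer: $\frac{2}{8195} \approx 0.00024405$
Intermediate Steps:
$J{\left(y \right)} = -6 + y^{2}$ ($J{\left(y \right)} = \left(y^{2} + 8\right) - 14 = \left(8 + y^{2}\right) - 14 = -6 + y^{2}$)
$H{\left(U \right)} = \frac{5 U}{4}$
$\frac{1}{\left(J{\left(\left(-1 + 4\right) r \right)} + 74\right) H{\left(22 \right)}} = \frac{1}{\left(\left(-6 + \left(\left(-1 + 4\right) 3\right)^{2}\right) + 74\right) \frac{5}{4} \cdot 22} = \frac{1}{\left(\left(-6 + \left(3 \cdot 3\right)^{2}\right) + 74\right) \frac{55}{2}} = \frac{1}{\left(\left(-6 + 9^{2}\right) + 74\right) \frac{55}{2}} = \frac{1}{\left(\left(-6 + 81\right) + 74\right) \frac{55}{2}} = \frac{1}{\left(75 + 74\right) \frac{55}{2}} = \frac{1}{149 \cdot \frac{55}{2}} = \frac{1}{\frac{8195}{2}} = \frac{2}{8195}$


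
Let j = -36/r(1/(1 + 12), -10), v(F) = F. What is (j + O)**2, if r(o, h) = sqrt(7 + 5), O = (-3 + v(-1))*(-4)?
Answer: 364 - 192*sqrt(3) ≈ 31.446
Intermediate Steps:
O = 16 (O = (-3 - 1)*(-4) = -4*(-4) = 16)
r(o, h) = 2*sqrt(3) (r(o, h) = sqrt(12) = 2*sqrt(3))
j = -6*sqrt(3) (j = -36*sqrt(3)/6 = -6*sqrt(3) ≈ -10.392)
(j + O)**2 = (-6*sqrt(3) + 16)**2 = (16 - 6*sqrt(3))**2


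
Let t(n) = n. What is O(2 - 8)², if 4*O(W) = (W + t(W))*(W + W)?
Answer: 1296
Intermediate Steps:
O(W) = W² (O(W) = ((W + W)*(W + W))/4 = ((2*W)*(2*W))/4 = (4*W²)/4 = W²)
O(2 - 8)² = ((2 - 8)²)² = ((-6)²)² = 36² = 1296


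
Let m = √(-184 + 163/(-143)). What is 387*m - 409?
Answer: -409 + 1935*I*√151437/143 ≈ -409.0 + 5265.8*I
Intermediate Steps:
m = 5*I*√151437/143 (m = √(-184 + 163*(-1/143)) = √(-184 - 163/143) = √(-26475/143) = 5*I*√151437/143 ≈ 13.607*I)
387*m - 409 = 387*(5*I*√151437/143) - 409 = 1935*I*√151437/143 - 409 = -409 + 1935*I*√151437/143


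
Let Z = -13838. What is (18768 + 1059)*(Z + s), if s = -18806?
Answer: -647232588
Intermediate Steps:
(18768 + 1059)*(Z + s) = (18768 + 1059)*(-13838 - 18806) = 19827*(-32644) = -647232588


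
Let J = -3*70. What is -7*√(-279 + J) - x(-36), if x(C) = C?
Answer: 36 - 7*I*√489 ≈ 36.0 - 154.79*I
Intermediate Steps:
J = -210
-7*√(-279 + J) - x(-36) = -7*√(-279 - 210) - 1*(-36) = -7*I*√489 + 36 = 36 - 7*I*√489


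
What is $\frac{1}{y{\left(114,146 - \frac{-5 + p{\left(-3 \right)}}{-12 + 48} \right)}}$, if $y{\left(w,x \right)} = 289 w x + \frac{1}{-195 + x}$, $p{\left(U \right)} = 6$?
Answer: $\frac{10590}{50929436609} \approx 2.0793 \cdot 10^{-7}$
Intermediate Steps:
$y{\left(w,x \right)} = \frac{1}{-195 + x} + 289 w x$ ($y{\left(w,x \right)} = 289 w x + \frac{1}{-195 + x} = \frac{1}{-195 + x} + 289 w x$)
$\frac{1}{y{\left(114,146 - \frac{-5 + p{\left(-3 \right)}}{-12 + 48} \right)}} = \frac{1}{\frac{1}{-195 + \left(146 - \frac{-5 + 6}{-12 + 48}\right)} \left(1 - 6424470 \left(146 - \frac{-5 + 6}{-12 + 48}\right) + 289 \cdot 114 \left(146 - \frac{-5 + 6}{-12 + 48}\right)^{2}\right)} = \frac{1}{\frac{1}{-195 + \left(146 - 1 \cdot \frac{1}{36}\right)} \left(1 - 6424470 \left(146 - 1 \cdot \frac{1}{36}\right) + 289 \cdot 114 \left(146 - 1 \cdot \frac{1}{36}\right)^{2}\right)} = \frac{1}{\frac{1}{-195 + \left(146 - \frac{1}{36}\right)} \left(1 - 6424470 \left(146 - \frac{1}{36}\right) + 289 \cdot 114 \left(146 - \frac{1}{36}\right)^{2}\right)} = \frac{1}{\frac{1}{-195 + \frac{5255}{36}} \left(1 - 6424470 \cdot \frac{5255}{36} + 289 \cdot 114 \left(\frac{5255}{36}\right)^{2}\right)} = \frac{1}{\frac{1}{- \frac{1765}{36}} \left(1 - \frac{1875588325}{2} + 289 \cdot 114 \cdot \frac{27615025}{1296}\right)} = \frac{1}{\left(- \frac{36}{1765}\right) \left(1 - \frac{1875588325}{2} + \frac{151634102275}{216}\right)} = \frac{1}{\left(- \frac{36}{1765}\right) \left(- \frac{50929436609}{216}\right)} = \frac{1}{\frac{50929436609}{10590}} = \frac{10590}{50929436609}$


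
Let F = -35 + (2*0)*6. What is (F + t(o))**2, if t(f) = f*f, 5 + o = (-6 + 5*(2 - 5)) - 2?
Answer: 561001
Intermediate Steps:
o = -28 (o = -5 + ((-6 + 5*(2 - 5)) - 2) = -5 + ((-6 + 5*(-3)) - 2) = -5 + ((-6 - 15) - 2) = -5 + (-21 - 2) = -5 - 23 = -28)
t(f) = f**2
F = -35 (F = -35 + 0*6 = -35 + 0 = -35)
(F + t(o))**2 = (-35 + (-28)**2)**2 = (-35 + 784)**2 = 749**2 = 561001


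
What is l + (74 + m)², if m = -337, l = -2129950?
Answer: -2060781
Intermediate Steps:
l + (74 + m)² = -2129950 + (74 - 337)² = -2129950 + (-263)² = -2129950 + 69169 = -2060781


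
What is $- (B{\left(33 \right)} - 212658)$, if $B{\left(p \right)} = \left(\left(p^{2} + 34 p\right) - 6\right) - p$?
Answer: $210486$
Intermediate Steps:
$B{\left(p \right)} = -6 + p^{2} + 33 p$ ($B{\left(p \right)} = \left(-6 + p^{2} + 34 p\right) - p = -6 + p^{2} + 33 p$)
$- (B{\left(33 \right)} - 212658) = - (\left(-6 + 33^{2} + 33 \cdot 33\right) - 212658) = - (\left(-6 + 1089 + 1089\right) - 212658) = - (2172 - 212658) = \left(-1\right) \left(-210486\right) = 210486$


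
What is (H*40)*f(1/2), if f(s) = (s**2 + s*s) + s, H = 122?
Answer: 4880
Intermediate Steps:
f(s) = s + 2*s**2 (f(s) = (s**2 + s**2) + s = 2*s**2 + s = s + 2*s**2)
(H*40)*f(1/2) = (122*40)*((1 + 2/2)/2) = 4880*((1 + 2*(1/2))/2) = 4880*((1 + 1)/2) = 4880*((1/2)*2) = 4880*1 = 4880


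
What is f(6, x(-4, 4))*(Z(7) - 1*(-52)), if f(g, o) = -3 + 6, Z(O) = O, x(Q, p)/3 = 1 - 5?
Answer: 177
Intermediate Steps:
x(Q, p) = -12 (x(Q, p) = 3*(1 - 5) = 3*(-4) = -12)
f(g, o) = 3
f(6, x(-4, 4))*(Z(7) - 1*(-52)) = 3*(7 - 1*(-52)) = 3*(7 + 52) = 3*59 = 177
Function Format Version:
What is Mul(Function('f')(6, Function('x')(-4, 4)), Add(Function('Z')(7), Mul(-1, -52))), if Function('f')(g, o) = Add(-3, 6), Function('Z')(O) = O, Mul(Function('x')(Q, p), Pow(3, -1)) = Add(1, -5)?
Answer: 177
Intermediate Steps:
Function('x')(Q, p) = -12 (Function('x')(Q, p) = Mul(3, Add(1, -5)) = Mul(3, -4) = -12)
Function('f')(g, o) = 3
Mul(Function('f')(6, Function('x')(-4, 4)), Add(Function('Z')(7), Mul(-1, -52))) = Mul(3, Add(7, Mul(-1, -52))) = Mul(3, Add(7, 52)) = Mul(3, 59) = 177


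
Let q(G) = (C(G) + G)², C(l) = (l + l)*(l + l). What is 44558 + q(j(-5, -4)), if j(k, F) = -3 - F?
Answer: 44583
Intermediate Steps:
C(l) = 4*l² (C(l) = (2*l)*(2*l) = 4*l²)
q(G) = (G + 4*G²)² (q(G) = (4*G² + G)² = (G + 4*G²)²)
44558 + q(j(-5, -4)) = 44558 + (-3 - 1*(-4))²*(1 + 4*(-3 - 1*(-4)))² = 44558 + (-3 + 4)²*(1 + 4*(-3 + 4))² = 44558 + 1²*(1 + 4*1)² = 44558 + 1*(1 + 4)² = 44558 + 1*5² = 44558 + 1*25 = 44558 + 25 = 44583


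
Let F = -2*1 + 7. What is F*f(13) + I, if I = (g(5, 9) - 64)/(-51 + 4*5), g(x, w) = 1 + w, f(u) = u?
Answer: 2069/31 ≈ 66.742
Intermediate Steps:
F = 5 (F = -2 + 7 = 5)
I = 54/31 (I = ((1 + 9) - 64)/(-51 + 4*5) = (10 - 64)/(-51 + 20) = -54/(-31) = -54*(-1/31) = 54/31 ≈ 1.7419)
F*f(13) + I = 5*13 + 54/31 = 65 + 54/31 = 2069/31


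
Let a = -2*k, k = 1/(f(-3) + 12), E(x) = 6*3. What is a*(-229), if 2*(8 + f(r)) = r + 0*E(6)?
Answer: 916/5 ≈ 183.20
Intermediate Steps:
E(x) = 18
f(r) = -8 + r/2 (f(r) = -8 + (r + 0*18)/2 = -8 + (r + 0)/2 = -8 + r/2)
k = ⅖ (k = 1/((-8 + (½)*(-3)) + 12) = 1/((-8 - 3/2) + 12) = 1/(-19/2 + 12) = 1/(5/2) = ⅖ ≈ 0.40000)
a = -⅘ (a = -2*⅖ = -⅘ ≈ -0.80000)
a*(-229) = -⅘*(-229) = 916/5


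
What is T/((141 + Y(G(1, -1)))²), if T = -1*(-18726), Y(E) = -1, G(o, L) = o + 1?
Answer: 9363/9800 ≈ 0.95541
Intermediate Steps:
G(o, L) = 1 + o
T = 18726
T/((141 + Y(G(1, -1)))²) = 18726/((141 - 1)²) = 18726/(140²) = 18726/19600 = 18726*(1/19600) = 9363/9800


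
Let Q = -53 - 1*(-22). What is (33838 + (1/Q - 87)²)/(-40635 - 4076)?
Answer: -39797522/42967271 ≈ -0.92623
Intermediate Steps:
Q = -31 (Q = -53 + 22 = -31)
(33838 + (1/Q - 87)²)/(-40635 - 4076) = (33838 + (1/(-31) - 87)²)/(-40635 - 4076) = (33838 + (-1/31 - 87)²)/(-44711) = (33838 + (-2698/31)²)*(-1/44711) = (33838 + 7279204/961)*(-1/44711) = (39797522/961)*(-1/44711) = -39797522/42967271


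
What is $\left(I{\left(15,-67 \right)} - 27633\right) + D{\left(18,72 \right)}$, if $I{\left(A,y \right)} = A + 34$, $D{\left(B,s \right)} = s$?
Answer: $-27512$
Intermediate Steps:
$I{\left(A,y \right)} = 34 + A$
$\left(I{\left(15,-67 \right)} - 27633\right) + D{\left(18,72 \right)} = \left(\left(34 + 15\right) - 27633\right) + 72 = \left(49 - 27633\right) + 72 = -27584 + 72 = -27512$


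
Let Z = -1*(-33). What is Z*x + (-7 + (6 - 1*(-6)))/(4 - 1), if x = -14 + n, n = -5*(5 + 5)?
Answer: -6331/3 ≈ -2110.3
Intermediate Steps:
n = -50 (n = -5*10 = -50)
Z = 33
x = -64 (x = -14 - 50 = -64)
Z*x + (-7 + (6 - 1*(-6)))/(4 - 1) = 33*(-64) + (-7 + (6 - 1*(-6)))/(4 - 1) = -2112 + (-7 + (6 + 6))/3 = -2112 + (-7 + 12)*(1/3) = -2112 + 5*(1/3) = -2112 + 5/3 = -6331/3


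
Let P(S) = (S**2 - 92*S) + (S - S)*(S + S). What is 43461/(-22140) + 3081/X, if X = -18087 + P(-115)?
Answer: -3338827/2344380 ≈ -1.4242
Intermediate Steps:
P(S) = S**2 - 92*S (P(S) = (S**2 - 92*S) + 0*(2*S) = (S**2 - 92*S) + 0 = S**2 - 92*S)
X = 5718 (X = -18087 - 115*(-92 - 115) = -18087 - 115*(-207) = -18087 + 23805 = 5718)
43461/(-22140) + 3081/X = 43461/(-22140) + 3081/5718 = 43461*(-1/22140) + 3081*(1/5718) = -4829/2460 + 1027/1906 = -3338827/2344380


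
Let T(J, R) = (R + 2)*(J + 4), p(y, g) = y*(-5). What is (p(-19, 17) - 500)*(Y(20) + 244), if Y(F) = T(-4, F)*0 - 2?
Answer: -98010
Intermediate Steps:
p(y, g) = -5*y
T(J, R) = (2 + R)*(4 + J)
Y(F) = -2 (Y(F) = (8 + 2*(-4) + 4*F - 4*F)*0 - 2 = (8 - 8 + 4*F - 4*F)*0 - 2 = 0*0 - 2 = 0 - 2 = -2)
(p(-19, 17) - 500)*(Y(20) + 244) = (-5*(-19) - 500)*(-2 + 244) = (95 - 500)*242 = -405*242 = -98010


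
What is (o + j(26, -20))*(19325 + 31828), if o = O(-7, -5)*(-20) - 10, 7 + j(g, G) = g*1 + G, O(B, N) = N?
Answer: 4552617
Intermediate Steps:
j(g, G) = -7 + G + g (j(g, G) = -7 + (g*1 + G) = -7 + (g + G) = -7 + (G + g) = -7 + G + g)
o = 90 (o = -5*(-20) - 10 = 100 - 10 = 90)
(o + j(26, -20))*(19325 + 31828) = (90 + (-7 - 20 + 26))*(19325 + 31828) = (90 - 1)*51153 = 89*51153 = 4552617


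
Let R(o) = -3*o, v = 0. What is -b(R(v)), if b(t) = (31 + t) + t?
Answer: -31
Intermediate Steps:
b(t) = 31 + 2*t
-b(R(v)) = -(31 + 2*(-3*0)) = -(31 + 2*0) = -(31 + 0) = -1*31 = -31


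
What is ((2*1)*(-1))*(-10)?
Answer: 20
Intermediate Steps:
((2*1)*(-1))*(-10) = (2*(-1))*(-10) = -2*(-10) = 20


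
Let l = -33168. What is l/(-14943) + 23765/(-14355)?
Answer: 8067083/14300451 ≈ 0.56411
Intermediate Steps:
l/(-14943) + 23765/(-14355) = -33168/(-14943) + 23765/(-14355) = -33168*(-1/14943) + 23765*(-1/14355) = 11056/4981 - 4753/2871 = 8067083/14300451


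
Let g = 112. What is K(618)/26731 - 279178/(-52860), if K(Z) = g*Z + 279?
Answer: 5568106409/706500330 ≈ 7.8812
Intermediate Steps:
K(Z) = 279 + 112*Z (K(Z) = 112*Z + 279 = 279 + 112*Z)
K(618)/26731 - 279178/(-52860) = (279 + 112*618)/26731 - 279178/(-52860) = (279 + 69216)*(1/26731) - 279178*(-1/52860) = 69495*(1/26731) + 139589/26430 = 69495/26731 + 139589/26430 = 5568106409/706500330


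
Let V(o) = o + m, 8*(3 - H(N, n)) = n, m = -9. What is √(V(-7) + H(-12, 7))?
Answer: I*√222/4 ≈ 3.7249*I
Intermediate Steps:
H(N, n) = 3 - n/8
V(o) = -9 + o (V(o) = o - 9 = -9 + o)
√(V(-7) + H(-12, 7)) = √((-9 - 7) + (3 - ⅛*7)) = √(-16 + (3 - 7/8)) = √(-16 + 17/8) = √(-111/8) = I*√222/4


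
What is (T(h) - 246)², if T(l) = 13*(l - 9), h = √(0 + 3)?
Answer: 132276 - 9438*√3 ≈ 1.1593e+5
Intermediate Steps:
h = √3 ≈ 1.7320
T(l) = -117 + 13*l (T(l) = 13*(-9 + l) = -117 + 13*l)
(T(h) - 246)² = ((-117 + 13*√3) - 246)² = (-363 + 13*√3)²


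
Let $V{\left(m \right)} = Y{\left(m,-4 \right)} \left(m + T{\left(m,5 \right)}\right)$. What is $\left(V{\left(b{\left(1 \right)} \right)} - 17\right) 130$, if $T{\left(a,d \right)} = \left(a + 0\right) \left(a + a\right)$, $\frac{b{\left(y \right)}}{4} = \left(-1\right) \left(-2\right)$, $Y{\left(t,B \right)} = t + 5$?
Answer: $227630$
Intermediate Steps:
$Y{\left(t,B \right)} = 5 + t$
$b{\left(y \right)} = 8$ ($b{\left(y \right)} = 4 \left(\left(-1\right) \left(-2\right)\right) = 4 \cdot 2 = 8$)
$T{\left(a,d \right)} = 2 a^{2}$ ($T{\left(a,d \right)} = a 2 a = 2 a^{2}$)
$V{\left(m \right)} = \left(5 + m\right) \left(m + 2 m^{2}\right)$
$\left(V{\left(b{\left(1 \right)} \right)} - 17\right) 130 = \left(8 \left(1 + 2 \cdot 8\right) \left(5 + 8\right) - 17\right) 130 = \left(8 \left(1 + 16\right) 13 - 17\right) 130 = \left(8 \cdot 17 \cdot 13 - 17\right) 130 = \left(1768 - 17\right) 130 = 1751 \cdot 130 = 227630$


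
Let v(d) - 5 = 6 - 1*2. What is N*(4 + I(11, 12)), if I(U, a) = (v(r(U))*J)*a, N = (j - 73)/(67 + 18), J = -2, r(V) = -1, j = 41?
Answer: 6784/85 ≈ 79.812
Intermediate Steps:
v(d) = 9 (v(d) = 5 + (6 - 1*2) = 5 + (6 - 2) = 5 + 4 = 9)
N = -32/85 (N = (41 - 73)/(67 + 18) = -32/85 ≈ -0.37647)
I(U, a) = -18*a (I(U, a) = (9*(-2))*a = -18*a)
N*(4 + I(11, 12)) = -32*(4 - 18*12)/85 = -32*(4 - 216)/85 = -32/85*(-212) = 6784/85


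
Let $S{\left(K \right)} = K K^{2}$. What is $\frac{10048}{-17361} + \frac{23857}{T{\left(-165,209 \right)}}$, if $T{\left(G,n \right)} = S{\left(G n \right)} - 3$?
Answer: $- \frac{137356451644366507}{237325373666498736} \approx -0.57877$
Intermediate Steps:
$S{\left(K \right)} = K^{3}$
$T{\left(G,n \right)} = -3 + G^{3} n^{3}$ ($T{\left(G,n \right)} = \left(G n\right)^{3} - 3 = G^{3} n^{3} - 3 = -3 + G^{3} n^{3}$)
$\frac{10048}{-17361} + \frac{23857}{T{\left(-165,209 \right)}} = \frac{10048}{-17361} + \frac{23857}{-3 + \left(-165\right)^{3} \cdot 209^{3}} = 10048 \left(- \frac{1}{17361}\right) + \frac{23857}{-3 - 41010087034125} = - \frac{10048}{17361} + \frac{23857}{-3 - 41010087034125} = - \frac{10048}{17361} + \frac{23857}{-41010087034128} = - \frac{10048}{17361} + 23857 \left(- \frac{1}{41010087034128}\right) = - \frac{10048}{17361} - \frac{23857}{41010087034128} = - \frac{137356451644366507}{237325373666498736}$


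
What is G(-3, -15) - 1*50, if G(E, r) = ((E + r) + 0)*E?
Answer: 4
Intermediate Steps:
G(E, r) = E*(E + r) (G(E, r) = (E + r)*E = E*(E + r))
G(-3, -15) - 1*50 = -3*(-3 - 15) - 1*50 = -3*(-18) - 50 = 54 - 50 = 4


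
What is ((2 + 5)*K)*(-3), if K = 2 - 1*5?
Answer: 63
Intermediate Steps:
K = -3 (K = 2 - 5 = -3)
((2 + 5)*K)*(-3) = ((2 + 5)*(-3))*(-3) = (7*(-3))*(-3) = -21*(-3) = 63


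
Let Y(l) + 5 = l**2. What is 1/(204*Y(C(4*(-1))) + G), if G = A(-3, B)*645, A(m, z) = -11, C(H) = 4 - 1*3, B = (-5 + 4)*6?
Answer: -1/7911 ≈ -0.00012641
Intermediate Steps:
B = -6 (B = -1*6 = -6)
C(H) = 1 (C(H) = 4 - 3 = 1)
Y(l) = -5 + l**2
G = -7095 (G = -11*645 = -7095)
1/(204*Y(C(4*(-1))) + G) = 1/(204*(-5 + 1**2) - 7095) = 1/(204*(-5 + 1) - 7095) = 1/(204*(-4) - 7095) = 1/(-816 - 7095) = 1/(-7911) = -1/7911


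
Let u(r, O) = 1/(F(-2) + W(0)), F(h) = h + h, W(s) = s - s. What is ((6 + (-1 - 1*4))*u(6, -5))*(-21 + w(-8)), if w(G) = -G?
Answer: 13/4 ≈ 3.2500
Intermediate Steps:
W(s) = 0
F(h) = 2*h
u(r, O) = -¼ (u(r, O) = 1/(2*(-2) + 0) = 1/(-4 + 0) = 1/(-4) = -¼)
((6 + (-1 - 1*4))*u(6, -5))*(-21 + w(-8)) = ((6 + (-1 - 1*4))*(-¼))*(-21 - 1*(-8)) = ((6 + (-1 - 4))*(-¼))*(-21 + 8) = ((6 - 5)*(-¼))*(-13) = (1*(-¼))*(-13) = -¼*(-13) = 13/4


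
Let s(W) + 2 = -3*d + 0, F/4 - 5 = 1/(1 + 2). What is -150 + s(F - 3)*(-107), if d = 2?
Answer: 706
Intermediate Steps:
F = 64/3 (F = 20 + 4/(1 + 2) = 20 + 4/3 = 64/3 ≈ 21.333)
s(W) = -8 (s(W) = -2 + (-3*2 + 0) = -2 + (-6 + 0) = -2 - 6 = -8)
-150 + s(F - 3)*(-107) = -150 - 8*(-107) = -150 + 856 = 706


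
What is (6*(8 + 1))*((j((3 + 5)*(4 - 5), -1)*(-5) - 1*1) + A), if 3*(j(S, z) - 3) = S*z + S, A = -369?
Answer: -20790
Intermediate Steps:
j(S, z) = 3 + S/3 + S*z/3 (j(S, z) = 3 + (S*z + S)/3 = 3 + (S + S*z)/3 = 3 + (S/3 + S*z/3) = 3 + S/3 + S*z/3)
(6*(8 + 1))*((j((3 + 5)*(4 - 5), -1)*(-5) - 1*1) + A) = (6*(8 + 1))*(((3 + ((3 + 5)*(4 - 5))/3 + (⅓)*((3 + 5)*(4 - 5))*(-1))*(-5) - 1*1) - 369) = (6*9)*(((3 + (8*(-1))/3 + (⅓)*(8*(-1))*(-1))*(-5) - 1) - 369) = 54*(((3 + (⅓)*(-8) + (⅓)*(-8)*(-1))*(-5) - 1) - 369) = 54*(((3 - 8/3 + 8/3)*(-5) - 1) - 369) = 54*((3*(-5) - 1) - 369) = 54*((-15 - 1) - 369) = 54*(-16 - 369) = 54*(-385) = -20790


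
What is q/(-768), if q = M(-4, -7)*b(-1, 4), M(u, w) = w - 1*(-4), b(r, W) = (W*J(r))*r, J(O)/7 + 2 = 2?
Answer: 0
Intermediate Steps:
J(O) = 0 (J(O) = -14 + 7*2 = -14 + 14 = 0)
b(r, W) = 0 (b(r, W) = (W*0)*r = 0*r = 0)
M(u, w) = 4 + w (M(u, w) = w + 4 = 4 + w)
q = 0 (q = (4 - 7)*0 = -3*0 = 0)
q/(-768) = 0/(-768) = 0*(-1/768) = 0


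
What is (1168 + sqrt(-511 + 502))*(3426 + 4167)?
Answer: 8868624 + 22779*I ≈ 8.8686e+6 + 22779.0*I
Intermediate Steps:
(1168 + sqrt(-511 + 502))*(3426 + 4167) = (1168 + sqrt(-9))*7593 = (1168 + 3*I)*7593 = 8868624 + 22779*I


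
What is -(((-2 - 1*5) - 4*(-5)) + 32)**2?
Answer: -2025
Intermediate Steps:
-(((-2 - 1*5) - 4*(-5)) + 32)**2 = -(((-2 - 5) + 20) + 32)**2 = -((-7 + 20) + 32)**2 = -(13 + 32)**2 = -1*45**2 = -1*2025 = -2025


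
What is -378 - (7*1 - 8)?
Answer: -377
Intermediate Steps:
-378 - (7*1 - 8) = -378 - (7 - 8) = -378 - 1*(-1) = -378 + 1 = -377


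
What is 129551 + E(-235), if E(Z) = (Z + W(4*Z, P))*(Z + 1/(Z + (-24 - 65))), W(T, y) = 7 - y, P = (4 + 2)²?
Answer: 5172979/27 ≈ 1.9159e+5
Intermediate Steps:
P = 36 (P = 6² = 36)
E(Z) = (-29 + Z)*(Z + 1/(-89 + Z)) (E(Z) = (Z + (7 - 1*36))*(Z + 1/(Z + (-24 - 65))) = (Z + (7 - 36))*(Z + 1/(Z - 89)) = (Z - 29)*(Z + 1/(-89 + Z)) = (-29 + Z)*(Z + 1/(-89 + Z)))
129551 + E(-235) = 129551 + (-29 + (-235)³ - 118*(-235)² + 2582*(-235))/(-89 - 235) = 129551 + (-29 - 12977875 - 118*55225 - 606770)/(-324) = 129551 - (-29 - 12977875 - 6516550 - 606770)/324 = 129551 - 1/324*(-20101224) = 129551 + 1675102/27 = 5172979/27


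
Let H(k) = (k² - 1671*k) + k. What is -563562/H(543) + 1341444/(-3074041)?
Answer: 303833760786/627064401467 ≈ 0.48453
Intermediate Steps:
H(k) = k² - 1670*k
-563562/H(543) + 1341444/(-3074041) = -563562*1/(543*(-1670 + 543)) + 1341444/(-3074041) = -563562/(543*(-1127)) + 1341444*(-1/3074041) = -563562/(-611961) - 1341444/3074041 = -563562*(-1/611961) - 1341444/3074041 = 187854/203987 - 1341444/3074041 = 303833760786/627064401467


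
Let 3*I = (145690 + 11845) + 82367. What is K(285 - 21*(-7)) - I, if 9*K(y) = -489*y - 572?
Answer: -931526/9 ≈ -1.0350e+5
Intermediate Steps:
I = 239902/3 (I = ((145690 + 11845) + 82367)/3 = (157535 + 82367)/3 = (1/3)*239902 = 239902/3 ≈ 79967.)
K(y) = -572/9 - 163*y/3 (K(y) = (-489*y - 572)/9 = (-572 - 489*y)/9 = -572/9 - 163*y/3)
K(285 - 21*(-7)) - I = (-572/9 - 163*(285 - 21*(-7))/3) - 1*239902/3 = (-572/9 - 163*(285 - 1*(-147))/3) - 239902/3 = (-572/9 - 163*(285 + 147)/3) - 239902/3 = (-572/9 - 163/3*432) - 239902/3 = (-572/9 - 23472) - 239902/3 = -211820/9 - 239902/3 = -931526/9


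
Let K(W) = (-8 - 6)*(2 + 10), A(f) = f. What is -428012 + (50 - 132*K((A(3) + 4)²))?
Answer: -405786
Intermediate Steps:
K(W) = -168 (K(W) = -14*12 = -168)
-428012 + (50 - 132*K((A(3) + 4)²)) = -428012 + (50 - 132*(-168)) = -428012 + (50 + 22176) = -428012 + 22226 = -405786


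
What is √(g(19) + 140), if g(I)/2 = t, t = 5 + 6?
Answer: 9*√2 ≈ 12.728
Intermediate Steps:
t = 11
g(I) = 22 (g(I) = 2*11 = 22)
√(g(19) + 140) = √(22 + 140) = √162 = 9*√2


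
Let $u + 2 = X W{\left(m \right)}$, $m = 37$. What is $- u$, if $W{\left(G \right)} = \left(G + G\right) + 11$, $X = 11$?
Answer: $-933$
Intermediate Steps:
$W{\left(G \right)} = 11 + 2 G$ ($W{\left(G \right)} = 2 G + 11 = 11 + 2 G$)
$u = 933$ ($u = -2 + 11 \left(11 + 2 \cdot 37\right) = -2 + 11 \left(11 + 74\right) = -2 + 11 \cdot 85 = -2 + 935 = 933$)
$- u = \left(-1\right) 933 = -933$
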